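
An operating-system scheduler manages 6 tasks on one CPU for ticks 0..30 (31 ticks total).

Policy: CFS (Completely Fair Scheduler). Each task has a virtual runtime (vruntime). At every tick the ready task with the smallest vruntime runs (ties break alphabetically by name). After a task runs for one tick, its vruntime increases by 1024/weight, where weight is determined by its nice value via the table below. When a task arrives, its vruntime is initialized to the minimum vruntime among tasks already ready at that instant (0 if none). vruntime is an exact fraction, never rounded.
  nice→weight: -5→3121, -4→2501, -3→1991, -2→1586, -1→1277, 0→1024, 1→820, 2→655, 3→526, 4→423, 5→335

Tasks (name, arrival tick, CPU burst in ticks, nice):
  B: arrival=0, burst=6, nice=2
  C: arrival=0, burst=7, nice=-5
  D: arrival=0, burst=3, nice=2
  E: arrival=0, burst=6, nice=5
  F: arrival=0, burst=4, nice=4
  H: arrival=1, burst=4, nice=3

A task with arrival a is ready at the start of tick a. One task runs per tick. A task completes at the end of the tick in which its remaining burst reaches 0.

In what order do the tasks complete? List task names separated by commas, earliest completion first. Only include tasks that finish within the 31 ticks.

completion order = C, D, H, F, B, E

t=0: vr[B=0 C=0 D=0 E=0 F=0] → run B
t=1: vr[B=1024/655 C=0 D=0 E=0 F=0 H=0] → run C
t=2: vr[B=1024/655 C=1024/3121 D=0 E=0 F=0 H=0] → run D
t=3: vr[B=1024/655 C=1024/3121 D=1024/655 E=0 F=0 H=0] → run E
t=4: vr[B=1024/655 C=1024/3121 D=1024/655 E=1024/335 F=0 H=0] → run F
t=5: vr[B=1024/655 C=1024/3121 D=1024/655 E=1024/335 F=1024/423 H=0] → run H
t=6: vr[B=1024/655 C=1024/3121 D=1024/655 E=1024/335 F=1024/423 H=512/263] → run C
t=7: vr[B=1024/655 C=2048/3121 D=1024/655 E=1024/335 F=1024/423 H=512/263] → run C
t=8: vr[B=1024/655 C=3072/3121 D=1024/655 E=1024/335 F=1024/423 H=512/263] → run C
t=9: vr[B=1024/655 C=4096/3121 D=1024/655 E=1024/335 F=1024/423 H=512/263] → run C
t=10: vr[B=1024/655 C=5120/3121 D=1024/655 E=1024/335 F=1024/423 H=512/263] → run B
t=11: vr[B=2048/655 C=5120/3121 D=1024/655 E=1024/335 F=1024/423 H=512/263] → run D
t=12: vr[B=2048/655 C=5120/3121 D=2048/655 E=1024/335 F=1024/423 H=512/263] → run C
t=13: vr[B=2048/655 C=6144/3121 D=2048/655 E=1024/335 F=1024/423 H=512/263] → run H
t=14: vr[B=2048/655 C=6144/3121 D=2048/655 E=1024/335 F=1024/423 H=1024/263] → run C
t=15: vr[B=2048/655 D=2048/655 E=1024/335 F=1024/423 H=1024/263] → run F
t=16: vr[B=2048/655 D=2048/655 E=1024/335 F=2048/423 H=1024/263] → run E
t=17: vr[B=2048/655 D=2048/655 E=2048/335 F=2048/423 H=1024/263] → run B
t=18: vr[B=3072/655 D=2048/655 E=2048/335 F=2048/423 H=1024/263] → run D
t=19: vr[B=3072/655 E=2048/335 F=2048/423 H=1024/263] → run H
t=20: vr[B=3072/655 E=2048/335 F=2048/423 H=1536/263] → run B
t=21: vr[B=4096/655 E=2048/335 F=2048/423 H=1536/263] → run F
t=22: vr[B=4096/655 E=2048/335 F=1024/141 H=1536/263] → run H
t=23: vr[B=4096/655 E=2048/335 F=1024/141] → run E
t=24: vr[B=4096/655 E=3072/335 F=1024/141] → run B
t=25: vr[B=1024/131 E=3072/335 F=1024/141] → run F
t=26: vr[B=1024/131 E=3072/335] → run B
t=27: vr[E=3072/335] → run E
t=28: vr[E=4096/335] → run E
t=29: vr[E=1024/67] → run E
t=30: (idle)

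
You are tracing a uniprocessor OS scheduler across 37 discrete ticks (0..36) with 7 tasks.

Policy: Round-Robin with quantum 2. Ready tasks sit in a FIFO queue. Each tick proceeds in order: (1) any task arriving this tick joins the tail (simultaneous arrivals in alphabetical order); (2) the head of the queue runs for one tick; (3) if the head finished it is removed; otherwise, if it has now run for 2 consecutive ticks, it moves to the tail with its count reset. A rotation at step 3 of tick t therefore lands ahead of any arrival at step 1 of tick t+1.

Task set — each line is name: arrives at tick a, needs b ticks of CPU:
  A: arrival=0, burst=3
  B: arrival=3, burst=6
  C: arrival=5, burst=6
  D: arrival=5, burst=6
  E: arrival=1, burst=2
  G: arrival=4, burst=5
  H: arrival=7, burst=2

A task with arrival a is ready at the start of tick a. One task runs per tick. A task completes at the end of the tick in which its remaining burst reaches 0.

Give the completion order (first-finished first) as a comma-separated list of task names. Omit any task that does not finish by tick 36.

t=0: queue=[A] q_used=0 → run A
t=1: queue=[A,E] q_used=1 → run A
t=2: queue=[E,A] q_used=0 → run E
t=3: queue=[E,A,B] q_used=1 → run E
t=4: queue=[A,B,G] q_used=0 → run A
t=5: queue=[B,G,C,D] q_used=0 → run B
t=6: queue=[B,G,C,D] q_used=1 → run B
t=7: queue=[G,C,D,B,H] q_used=0 → run G
t=8: queue=[G,C,D,B,H] q_used=1 → run G
t=9: queue=[C,D,B,H,G] q_used=0 → run C
t=10: queue=[C,D,B,H,G] q_used=1 → run C
t=11: queue=[D,B,H,G,C] q_used=0 → run D
t=12: queue=[D,B,H,G,C] q_used=1 → run D
t=13: queue=[B,H,G,C,D] q_used=0 → run B
t=14: queue=[B,H,G,C,D] q_used=1 → run B
t=15: queue=[H,G,C,D,B] q_used=0 → run H
t=16: queue=[H,G,C,D,B] q_used=1 → run H
t=17: queue=[G,C,D,B] q_used=0 → run G
t=18: queue=[G,C,D,B] q_used=1 → run G
t=19: queue=[C,D,B,G] q_used=0 → run C
t=20: queue=[C,D,B,G] q_used=1 → run C
t=21: queue=[D,B,G,C] q_used=0 → run D
t=22: queue=[D,B,G,C] q_used=1 → run D
t=23: queue=[B,G,C,D] q_used=0 → run B
t=24: queue=[B,G,C,D] q_used=1 → run B
t=25: queue=[G,C,D] q_used=0 → run G
t=26: queue=[C,D] q_used=0 → run C
t=27: queue=[C,D] q_used=1 → run C
t=28: queue=[D] q_used=0 → run D
t=29: queue=[D] q_used=1 → run D
t=30: (idle)
t=31: (idle)
t=32: (idle)
t=33: (idle)
t=34: (idle)
t=35: (idle)
t=36: (idle)

completion order = E, A, H, B, G, C, D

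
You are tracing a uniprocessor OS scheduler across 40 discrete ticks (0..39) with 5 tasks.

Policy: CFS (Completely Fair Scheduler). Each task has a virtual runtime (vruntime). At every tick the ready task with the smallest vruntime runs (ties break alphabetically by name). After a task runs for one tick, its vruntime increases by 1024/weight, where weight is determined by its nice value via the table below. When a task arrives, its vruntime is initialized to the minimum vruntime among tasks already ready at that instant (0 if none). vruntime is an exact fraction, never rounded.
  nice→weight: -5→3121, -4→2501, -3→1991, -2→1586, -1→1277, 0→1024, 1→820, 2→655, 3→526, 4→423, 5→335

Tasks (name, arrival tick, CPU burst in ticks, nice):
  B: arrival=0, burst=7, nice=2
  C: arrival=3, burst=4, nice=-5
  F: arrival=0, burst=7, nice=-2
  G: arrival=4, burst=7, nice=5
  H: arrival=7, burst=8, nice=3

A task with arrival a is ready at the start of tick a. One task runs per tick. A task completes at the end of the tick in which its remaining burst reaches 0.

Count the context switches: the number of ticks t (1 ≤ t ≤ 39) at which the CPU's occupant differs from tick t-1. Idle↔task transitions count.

context switches = 28

t=0: vr[B=0 F=0] → run B
t=1: vr[B=1024/655 F=0] → run F
t=2: vr[B=1024/655 F=512/793] → run F
t=3: vr[B=1024/655 C=1024/793 F=1024/793] → run C
t=4: vr[B=1024/655 C=4007936/2474953 F=1024/793 G=1024/793] → run F
t=5: vr[B=1024/655 C=4007936/2474953 F=1536/793 G=1024/793] → run G
t=6: vr[B=1024/655 C=4007936/2474953 F=1536/793 G=1155072/265655] → run B
t=7: vr[B=2048/655 C=4007936/2474953 F=1536/793 G=1155072/265655 H=4007936/2474953] → run C
t=8: vr[B=2048/655 C=4819968/2474953 F=1536/793 G=1155072/265655 H=4007936/2474953] → run H
t=9: vr[B=2048/655 C=4819968/2474953 F=1536/793 G=1155072/265655 H=2321263104/650912639] → run F
t=10: vr[B=2048/655 C=4819968/2474953 F=2048/793 G=1155072/265655 H=2321263104/650912639] → run C
t=11: vr[B=2048/655 C=5632000/2474953 F=2048/793 G=1155072/265655 H=2321263104/650912639] → run C
t=12: vr[B=2048/655 F=2048/793 G=1155072/265655 H=2321263104/650912639] → run F
t=13: vr[B=2048/655 F=2560/793 G=1155072/265655 H=2321263104/650912639] → run B
t=14: vr[B=3072/655 F=2560/793 G=1155072/265655 H=2321263104/650912639] → run F
t=15: vr[B=3072/655 F=3072/793 G=1155072/265655 H=2321263104/650912639] → run H
t=16: vr[B=3072/655 F=3072/793 G=1155072/265655 H=3588439040/650912639] → run F
t=17: vr[B=3072/655 G=1155072/265655 H=3588439040/650912639] → run G
t=18: vr[B=3072/655 G=1967104/265655 H=3588439040/650912639] → run B
t=19: vr[B=4096/655 G=1967104/265655 H=3588439040/650912639] → run H
t=20: vr[B=4096/655 G=1967104/265655 H=4855614976/650912639] → run B
t=21: vr[B=1024/131 G=1967104/265655 H=4855614976/650912639] → run G
t=22: vr[B=1024/131 G=2779136/265655 H=4855614976/650912639] → run H
t=23: vr[B=1024/131 G=2779136/265655 H=6122790912/650912639] → run B
t=24: vr[B=6144/655 G=2779136/265655 H=6122790912/650912639] → run B
t=25: vr[G=2779136/265655 H=6122790912/650912639] → run H
t=26: vr[G=2779136/265655 H=7389966848/650912639] → run G
t=27: vr[G=3591168/265655 H=7389966848/650912639] → run H
t=28: vr[G=3591168/265655 H=8657142784/650912639] → run H
t=29: vr[G=3591168/265655 H=9924318720/650912639] → run G
t=30: vr[G=880640/53131 H=9924318720/650912639] → run H
t=31: vr[G=880640/53131] → run G
t=32: vr[G=5215232/265655] → run G
t=33: (idle)
t=34: (idle)
t=35: (idle)
t=36: (idle)
t=37: (idle)
t=38: (idle)
t=39: (idle)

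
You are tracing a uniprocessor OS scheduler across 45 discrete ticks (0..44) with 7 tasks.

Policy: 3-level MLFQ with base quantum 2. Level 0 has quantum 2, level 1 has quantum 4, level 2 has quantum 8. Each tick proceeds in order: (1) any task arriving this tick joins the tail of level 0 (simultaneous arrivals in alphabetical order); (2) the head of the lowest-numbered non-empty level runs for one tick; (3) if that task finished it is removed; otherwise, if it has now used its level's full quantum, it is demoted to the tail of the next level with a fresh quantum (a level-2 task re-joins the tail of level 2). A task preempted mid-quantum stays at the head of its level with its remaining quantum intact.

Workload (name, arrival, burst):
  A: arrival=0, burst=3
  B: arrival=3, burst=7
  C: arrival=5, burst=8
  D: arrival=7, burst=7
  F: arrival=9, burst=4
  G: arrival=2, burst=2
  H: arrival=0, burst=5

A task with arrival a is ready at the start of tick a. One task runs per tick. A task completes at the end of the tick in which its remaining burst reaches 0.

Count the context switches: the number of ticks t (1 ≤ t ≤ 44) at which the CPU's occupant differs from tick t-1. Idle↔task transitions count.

context switches = 16

t=0: L0/L1/L2 = AH/-/- → run A
t=1: L0/L1/L2 = AH/-/- → run A
t=2: L0/L1/L2 = HG/A/- → run H
t=3: L0/L1/L2 = HGB/A/- → run H
t=4: L0/L1/L2 = GB/AH/- → run G
t=5: L0/L1/L2 = GBC/AH/- → run G
t=6: L0/L1/L2 = BC/AH/- → run B
t=7: L0/L1/L2 = BCD/AH/- → run B
t=8: L0/L1/L2 = CD/AHB/- → run C
t=9: L0/L1/L2 = CDF/AHB/- → run C
t=10: L0/L1/L2 = DF/AHBC/- → run D
t=11: L0/L1/L2 = DF/AHBC/- → run D
t=12: L0/L1/L2 = F/AHBCD/- → run F
t=13: L0/L1/L2 = F/AHBCD/- → run F
t=14: L0/L1/L2 = -/AHBCDF/- → run A
t=15: L0/L1/L2 = -/HBCDF/- → run H
t=16: L0/L1/L2 = -/HBCDF/- → run H
t=17: L0/L1/L2 = -/HBCDF/- → run H
t=18: L0/L1/L2 = -/BCDF/- → run B
t=19: L0/L1/L2 = -/BCDF/- → run B
t=20: L0/L1/L2 = -/BCDF/- → run B
t=21: L0/L1/L2 = -/BCDF/- → run B
t=22: L0/L1/L2 = -/CDF/B → run C
t=23: L0/L1/L2 = -/CDF/B → run C
t=24: L0/L1/L2 = -/CDF/B → run C
t=25: L0/L1/L2 = -/CDF/B → run C
t=26: L0/L1/L2 = -/DF/BC → run D
t=27: L0/L1/L2 = -/DF/BC → run D
t=28: L0/L1/L2 = -/DF/BC → run D
t=29: L0/L1/L2 = -/DF/BC → run D
t=30: L0/L1/L2 = -/F/BCD → run F
t=31: L0/L1/L2 = -/F/BCD → run F
t=32: L0/L1/L2 = -/-/BCD → run B
t=33: L0/L1/L2 = -/-/CD → run C
t=34: L0/L1/L2 = -/-/CD → run C
t=35: L0/L1/L2 = -/-/D → run D
t=36: (idle)
t=37: (idle)
t=38: (idle)
t=39: (idle)
t=40: (idle)
t=41: (idle)
t=42: (idle)
t=43: (idle)
t=44: (idle)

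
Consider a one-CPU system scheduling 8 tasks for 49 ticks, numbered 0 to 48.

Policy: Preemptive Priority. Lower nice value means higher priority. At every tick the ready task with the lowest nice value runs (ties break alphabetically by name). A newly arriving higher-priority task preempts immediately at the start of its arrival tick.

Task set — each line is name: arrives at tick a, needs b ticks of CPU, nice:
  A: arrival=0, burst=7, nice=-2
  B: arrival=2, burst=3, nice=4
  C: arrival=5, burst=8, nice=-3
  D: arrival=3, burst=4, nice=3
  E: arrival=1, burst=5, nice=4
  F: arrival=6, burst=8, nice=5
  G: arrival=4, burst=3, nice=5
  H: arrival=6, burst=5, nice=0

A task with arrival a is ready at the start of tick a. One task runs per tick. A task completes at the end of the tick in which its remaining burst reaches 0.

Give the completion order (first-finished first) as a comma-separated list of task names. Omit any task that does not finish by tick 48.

completion order = C, A, H, D, B, E, F, G

t=0: ready={A} → run A
t=1: ready={A,E} → run A
t=2: ready={A,B,E} → run A
t=3: ready={A,B,D,E} → run A
t=4: ready={A,B,D,E,G} → run A
t=5: ready={A,B,C,D,E,G} → run C
t=6: ready={A,B,C,D,E,F,G,H} → run C
t=7: ready={A,B,C,D,E,F,G,H} → run C
t=8: ready={A,B,C,D,E,F,G,H} → run C
t=9: ready={A,B,C,D,E,F,G,H} → run C
t=10: ready={A,B,C,D,E,F,G,H} → run C
t=11: ready={A,B,C,D,E,F,G,H} → run C
t=12: ready={A,B,C,D,E,F,G,H} → run C
t=13: ready={A,B,D,E,F,G,H} → run A
t=14: ready={A,B,D,E,F,G,H} → run A
t=15: ready={B,D,E,F,G,H} → run H
t=16: ready={B,D,E,F,G,H} → run H
t=17: ready={B,D,E,F,G,H} → run H
t=18: ready={B,D,E,F,G,H} → run H
t=19: ready={B,D,E,F,G,H} → run H
t=20: ready={B,D,E,F,G} → run D
t=21: ready={B,D,E,F,G} → run D
t=22: ready={B,D,E,F,G} → run D
t=23: ready={B,D,E,F,G} → run D
t=24: ready={B,E,F,G} → run B
t=25: ready={B,E,F,G} → run B
t=26: ready={B,E,F,G} → run B
t=27: ready={E,F,G} → run E
t=28: ready={E,F,G} → run E
t=29: ready={E,F,G} → run E
t=30: ready={E,F,G} → run E
t=31: ready={E,F,G} → run E
t=32: ready={F,G} → run F
t=33: ready={F,G} → run F
t=34: ready={F,G} → run F
t=35: ready={F,G} → run F
t=36: ready={F,G} → run F
t=37: ready={F,G} → run F
t=38: ready={F,G} → run F
t=39: ready={F,G} → run F
t=40: ready={G} → run G
t=41: ready={G} → run G
t=42: ready={G} → run G
t=43: (idle)
t=44: (idle)
t=45: (idle)
t=46: (idle)
t=47: (idle)
t=48: (idle)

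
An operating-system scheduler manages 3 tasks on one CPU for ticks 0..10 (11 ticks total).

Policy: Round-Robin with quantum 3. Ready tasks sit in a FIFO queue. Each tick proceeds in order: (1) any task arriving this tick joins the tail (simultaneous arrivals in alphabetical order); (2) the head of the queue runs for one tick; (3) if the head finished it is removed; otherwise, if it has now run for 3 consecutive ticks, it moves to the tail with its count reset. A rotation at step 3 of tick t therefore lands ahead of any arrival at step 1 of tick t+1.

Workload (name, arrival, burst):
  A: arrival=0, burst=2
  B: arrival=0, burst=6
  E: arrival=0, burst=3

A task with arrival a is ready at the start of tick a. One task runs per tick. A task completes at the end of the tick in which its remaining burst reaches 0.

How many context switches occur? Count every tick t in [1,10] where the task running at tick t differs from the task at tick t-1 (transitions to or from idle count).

context switches = 3

t=0: queue=[A,B,E] q_used=0 → run A
t=1: queue=[A,B,E] q_used=1 → run A
t=2: queue=[B,E] q_used=0 → run B
t=3: queue=[B,E] q_used=1 → run B
t=4: queue=[B,E] q_used=2 → run B
t=5: queue=[E,B] q_used=0 → run E
t=6: queue=[E,B] q_used=1 → run E
t=7: queue=[E,B] q_used=2 → run E
t=8: queue=[B] q_used=0 → run B
t=9: queue=[B] q_used=1 → run B
t=10: queue=[B] q_used=2 → run B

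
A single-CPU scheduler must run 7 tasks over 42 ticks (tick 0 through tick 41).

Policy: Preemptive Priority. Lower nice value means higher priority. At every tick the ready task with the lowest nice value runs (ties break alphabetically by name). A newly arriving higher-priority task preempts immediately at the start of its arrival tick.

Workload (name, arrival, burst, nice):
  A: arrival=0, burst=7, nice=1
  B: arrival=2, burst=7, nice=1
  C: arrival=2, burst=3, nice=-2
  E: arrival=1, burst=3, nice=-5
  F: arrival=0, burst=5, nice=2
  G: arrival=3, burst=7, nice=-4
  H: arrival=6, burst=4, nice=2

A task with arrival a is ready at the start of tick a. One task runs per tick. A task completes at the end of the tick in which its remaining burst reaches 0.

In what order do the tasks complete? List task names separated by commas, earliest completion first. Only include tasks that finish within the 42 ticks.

t=0: ready={A,F} → run A
t=1: ready={A,E,F} → run E
t=2: ready={A,B,C,E,F} → run E
t=3: ready={A,B,C,E,F,G} → run E
t=4: ready={A,B,C,F,G} → run G
t=5: ready={A,B,C,F,G} → run G
t=6: ready={A,B,C,F,G,H} → run G
t=7: ready={A,B,C,F,G,H} → run G
t=8: ready={A,B,C,F,G,H} → run G
t=9: ready={A,B,C,F,G,H} → run G
t=10: ready={A,B,C,F,G,H} → run G
t=11: ready={A,B,C,F,H} → run C
t=12: ready={A,B,C,F,H} → run C
t=13: ready={A,B,C,F,H} → run C
t=14: ready={A,B,F,H} → run A
t=15: ready={A,B,F,H} → run A
t=16: ready={A,B,F,H} → run A
t=17: ready={A,B,F,H} → run A
t=18: ready={A,B,F,H} → run A
t=19: ready={A,B,F,H} → run A
t=20: ready={B,F,H} → run B
t=21: ready={B,F,H} → run B
t=22: ready={B,F,H} → run B
t=23: ready={B,F,H} → run B
t=24: ready={B,F,H} → run B
t=25: ready={B,F,H} → run B
t=26: ready={B,F,H} → run B
t=27: ready={F,H} → run F
t=28: ready={F,H} → run F
t=29: ready={F,H} → run F
t=30: ready={F,H} → run F
t=31: ready={F,H} → run F
t=32: ready={H} → run H
t=33: ready={H} → run H
t=34: ready={H} → run H
t=35: ready={H} → run H
t=36: (idle)
t=37: (idle)
t=38: (idle)
t=39: (idle)
t=40: (idle)
t=41: (idle)

completion order = E, G, C, A, B, F, H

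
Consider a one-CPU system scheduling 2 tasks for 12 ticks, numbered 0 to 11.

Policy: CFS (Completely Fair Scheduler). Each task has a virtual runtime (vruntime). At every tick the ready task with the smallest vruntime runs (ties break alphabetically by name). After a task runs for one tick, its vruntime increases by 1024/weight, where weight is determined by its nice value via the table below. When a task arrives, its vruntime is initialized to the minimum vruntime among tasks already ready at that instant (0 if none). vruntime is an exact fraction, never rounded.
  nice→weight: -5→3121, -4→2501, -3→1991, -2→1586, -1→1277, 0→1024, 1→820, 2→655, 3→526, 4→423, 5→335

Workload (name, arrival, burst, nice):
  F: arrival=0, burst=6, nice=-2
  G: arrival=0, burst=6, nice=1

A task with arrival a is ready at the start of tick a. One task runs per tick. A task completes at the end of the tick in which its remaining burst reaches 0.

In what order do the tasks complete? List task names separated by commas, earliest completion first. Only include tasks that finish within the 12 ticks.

completion order = F, G

t=0: vr[F=0 G=0] → run F
t=1: vr[F=512/793 G=0] → run G
t=2: vr[F=512/793 G=256/205] → run F
t=3: vr[F=1024/793 G=256/205] → run G
t=4: vr[F=1024/793 G=512/205] → run F
t=5: vr[F=1536/793 G=512/205] → run F
t=6: vr[F=2048/793 G=512/205] → run G
t=7: vr[F=2048/793 G=768/205] → run F
t=8: vr[F=2560/793 G=768/205] → run F
t=9: vr[G=768/205] → run G
t=10: vr[G=1024/205] → run G
t=11: vr[G=256/41] → run G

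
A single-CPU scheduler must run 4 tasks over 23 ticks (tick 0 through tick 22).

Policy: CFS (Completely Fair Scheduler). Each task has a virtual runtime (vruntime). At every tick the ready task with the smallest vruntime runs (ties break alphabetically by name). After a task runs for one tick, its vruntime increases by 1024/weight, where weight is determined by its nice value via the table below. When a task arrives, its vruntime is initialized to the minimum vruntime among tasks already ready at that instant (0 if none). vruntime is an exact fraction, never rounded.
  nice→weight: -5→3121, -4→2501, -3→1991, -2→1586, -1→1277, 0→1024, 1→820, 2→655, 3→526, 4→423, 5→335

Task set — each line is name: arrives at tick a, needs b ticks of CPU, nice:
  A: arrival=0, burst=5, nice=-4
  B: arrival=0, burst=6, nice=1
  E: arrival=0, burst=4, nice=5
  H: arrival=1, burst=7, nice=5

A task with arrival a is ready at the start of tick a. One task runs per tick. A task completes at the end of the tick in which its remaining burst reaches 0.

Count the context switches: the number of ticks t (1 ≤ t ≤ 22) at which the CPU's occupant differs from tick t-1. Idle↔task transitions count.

context switches = 16

t=0: vr[A=0 B=0 E=0] → run A
t=1: vr[A=1024/2501 B=0 E=0 H=0] → run B
t=2: vr[A=1024/2501 B=256/205 E=0 H=0] → run E
t=3: vr[A=1024/2501 B=256/205 E=1024/335 H=0] → run H
t=4: vr[A=1024/2501 B=256/205 E=1024/335 H=1024/335] → run A
t=5: vr[A=2048/2501 B=256/205 E=1024/335 H=1024/335] → run A
t=6: vr[A=3072/2501 B=256/205 E=1024/335 H=1024/335] → run A
t=7: vr[A=4096/2501 B=256/205 E=1024/335 H=1024/335] → run B
t=8: vr[A=4096/2501 B=512/205 E=1024/335 H=1024/335] → run A
t=9: vr[B=512/205 E=1024/335 H=1024/335] → run B
t=10: vr[B=768/205 E=1024/335 H=1024/335] → run E
t=11: vr[B=768/205 E=2048/335 H=1024/335] → run H
t=12: vr[B=768/205 E=2048/335 H=2048/335] → run B
t=13: vr[B=1024/205 E=2048/335 H=2048/335] → run B
t=14: vr[B=256/41 E=2048/335 H=2048/335] → run E
t=15: vr[B=256/41 E=3072/335 H=2048/335] → run H
t=16: vr[B=256/41 E=3072/335 H=3072/335] → run B
t=17: vr[E=3072/335 H=3072/335] → run E
t=18: vr[H=3072/335] → run H
t=19: vr[H=4096/335] → run H
t=20: vr[H=1024/67] → run H
t=21: vr[H=6144/335] → run H
t=22: (idle)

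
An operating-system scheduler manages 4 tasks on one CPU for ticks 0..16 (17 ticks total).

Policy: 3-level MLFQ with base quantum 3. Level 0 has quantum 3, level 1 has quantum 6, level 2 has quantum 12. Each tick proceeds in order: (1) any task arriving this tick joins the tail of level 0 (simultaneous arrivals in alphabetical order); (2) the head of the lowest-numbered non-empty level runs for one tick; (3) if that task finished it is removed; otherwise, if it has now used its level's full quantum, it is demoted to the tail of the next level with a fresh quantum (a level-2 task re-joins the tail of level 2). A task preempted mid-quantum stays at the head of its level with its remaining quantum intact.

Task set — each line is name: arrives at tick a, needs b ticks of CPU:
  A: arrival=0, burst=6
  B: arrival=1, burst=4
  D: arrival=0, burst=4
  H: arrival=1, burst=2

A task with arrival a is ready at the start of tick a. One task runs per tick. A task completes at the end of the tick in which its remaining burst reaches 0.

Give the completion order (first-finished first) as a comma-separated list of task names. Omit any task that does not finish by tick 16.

completion order = H, A, D, B

t=0: L0/L1/L2 = AD/-/- → run A
t=1: L0/L1/L2 = ADBH/-/- → run A
t=2: L0/L1/L2 = ADBH/-/- → run A
t=3: L0/L1/L2 = DBH/A/- → run D
t=4: L0/L1/L2 = DBH/A/- → run D
t=5: L0/L1/L2 = DBH/A/- → run D
t=6: L0/L1/L2 = BH/AD/- → run B
t=7: L0/L1/L2 = BH/AD/- → run B
t=8: L0/L1/L2 = BH/AD/- → run B
t=9: L0/L1/L2 = H/ADB/- → run H
t=10: L0/L1/L2 = H/ADB/- → run H
t=11: L0/L1/L2 = -/ADB/- → run A
t=12: L0/L1/L2 = -/ADB/- → run A
t=13: L0/L1/L2 = -/ADB/- → run A
t=14: L0/L1/L2 = -/DB/- → run D
t=15: L0/L1/L2 = -/B/- → run B
t=16: (idle)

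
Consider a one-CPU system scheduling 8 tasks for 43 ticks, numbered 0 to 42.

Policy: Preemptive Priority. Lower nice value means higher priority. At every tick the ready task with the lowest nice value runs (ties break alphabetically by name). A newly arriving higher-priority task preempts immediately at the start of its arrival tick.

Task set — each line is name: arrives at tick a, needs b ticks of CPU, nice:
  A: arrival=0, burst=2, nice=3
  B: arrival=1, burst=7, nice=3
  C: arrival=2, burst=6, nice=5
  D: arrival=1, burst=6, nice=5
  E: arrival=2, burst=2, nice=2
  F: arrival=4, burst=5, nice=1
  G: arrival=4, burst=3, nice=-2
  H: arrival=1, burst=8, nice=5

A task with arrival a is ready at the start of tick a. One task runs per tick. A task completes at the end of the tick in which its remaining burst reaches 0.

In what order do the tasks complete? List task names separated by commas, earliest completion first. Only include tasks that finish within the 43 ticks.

t=0: ready={A} → run A
t=1: ready={A,B,D,H} → run A
t=2: ready={B,C,D,E,H} → run E
t=3: ready={B,C,D,E,H} → run E
t=4: ready={B,C,D,F,G,H} → run G
t=5: ready={B,C,D,F,G,H} → run G
t=6: ready={B,C,D,F,G,H} → run G
t=7: ready={B,C,D,F,H} → run F
t=8: ready={B,C,D,F,H} → run F
t=9: ready={B,C,D,F,H} → run F
t=10: ready={B,C,D,F,H} → run F
t=11: ready={B,C,D,F,H} → run F
t=12: ready={B,C,D,H} → run B
t=13: ready={B,C,D,H} → run B
t=14: ready={B,C,D,H} → run B
t=15: ready={B,C,D,H} → run B
t=16: ready={B,C,D,H} → run B
t=17: ready={B,C,D,H} → run B
t=18: ready={B,C,D,H} → run B
t=19: ready={C,D,H} → run C
t=20: ready={C,D,H} → run C
t=21: ready={C,D,H} → run C
t=22: ready={C,D,H} → run C
t=23: ready={C,D,H} → run C
t=24: ready={C,D,H} → run C
t=25: ready={D,H} → run D
t=26: ready={D,H} → run D
t=27: ready={D,H} → run D
t=28: ready={D,H} → run D
t=29: ready={D,H} → run D
t=30: ready={D,H} → run D
t=31: ready={H} → run H
t=32: ready={H} → run H
t=33: ready={H} → run H
t=34: ready={H} → run H
t=35: ready={H} → run H
t=36: ready={H} → run H
t=37: ready={H} → run H
t=38: ready={H} → run H
t=39: (idle)
t=40: (idle)
t=41: (idle)
t=42: (idle)

completion order = A, E, G, F, B, C, D, H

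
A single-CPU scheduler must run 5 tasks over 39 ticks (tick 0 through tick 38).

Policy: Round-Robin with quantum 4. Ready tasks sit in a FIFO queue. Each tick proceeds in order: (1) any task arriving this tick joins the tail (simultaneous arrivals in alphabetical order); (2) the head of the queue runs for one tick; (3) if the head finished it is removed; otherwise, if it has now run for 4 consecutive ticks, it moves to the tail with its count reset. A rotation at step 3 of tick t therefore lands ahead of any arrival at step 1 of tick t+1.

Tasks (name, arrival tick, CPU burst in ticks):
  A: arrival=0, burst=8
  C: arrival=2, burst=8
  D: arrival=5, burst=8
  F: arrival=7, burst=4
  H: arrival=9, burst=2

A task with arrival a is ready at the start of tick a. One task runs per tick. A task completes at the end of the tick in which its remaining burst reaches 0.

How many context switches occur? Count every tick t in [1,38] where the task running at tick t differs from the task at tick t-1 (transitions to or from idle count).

context switches = 8

t=0: queue=[A] q_used=0 → run A
t=1: queue=[A] q_used=1 → run A
t=2: queue=[A,C] q_used=2 → run A
t=3: queue=[A,C] q_used=3 → run A
t=4: queue=[C,A] q_used=0 → run C
t=5: queue=[C,A,D] q_used=1 → run C
t=6: queue=[C,A,D] q_used=2 → run C
t=7: queue=[C,A,D,F] q_used=3 → run C
t=8: queue=[A,D,F,C] q_used=0 → run A
t=9: queue=[A,D,F,C,H] q_used=1 → run A
t=10: queue=[A,D,F,C,H] q_used=2 → run A
t=11: queue=[A,D,F,C,H] q_used=3 → run A
t=12: queue=[D,F,C,H] q_used=0 → run D
t=13: queue=[D,F,C,H] q_used=1 → run D
t=14: queue=[D,F,C,H] q_used=2 → run D
t=15: queue=[D,F,C,H] q_used=3 → run D
t=16: queue=[F,C,H,D] q_used=0 → run F
t=17: queue=[F,C,H,D] q_used=1 → run F
t=18: queue=[F,C,H,D] q_used=2 → run F
t=19: queue=[F,C,H,D] q_used=3 → run F
t=20: queue=[C,H,D] q_used=0 → run C
t=21: queue=[C,H,D] q_used=1 → run C
t=22: queue=[C,H,D] q_used=2 → run C
t=23: queue=[C,H,D] q_used=3 → run C
t=24: queue=[H,D] q_used=0 → run H
t=25: queue=[H,D] q_used=1 → run H
t=26: queue=[D] q_used=0 → run D
t=27: queue=[D] q_used=1 → run D
t=28: queue=[D] q_used=2 → run D
t=29: queue=[D] q_used=3 → run D
t=30: (idle)
t=31: (idle)
t=32: (idle)
t=33: (idle)
t=34: (idle)
t=35: (idle)
t=36: (idle)
t=37: (idle)
t=38: (idle)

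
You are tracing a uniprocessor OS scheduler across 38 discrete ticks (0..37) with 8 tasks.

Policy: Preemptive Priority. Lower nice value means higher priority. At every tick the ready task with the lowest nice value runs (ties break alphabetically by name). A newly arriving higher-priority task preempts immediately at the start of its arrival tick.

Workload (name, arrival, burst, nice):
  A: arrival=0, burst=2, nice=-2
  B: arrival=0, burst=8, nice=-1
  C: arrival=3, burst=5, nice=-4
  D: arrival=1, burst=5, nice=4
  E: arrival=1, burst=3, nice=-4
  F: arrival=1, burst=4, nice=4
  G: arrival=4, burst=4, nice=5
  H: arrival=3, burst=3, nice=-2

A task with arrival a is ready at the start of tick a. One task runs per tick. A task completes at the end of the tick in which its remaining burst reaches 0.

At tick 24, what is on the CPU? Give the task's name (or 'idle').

t=0: ready={A,B} → run A
t=1: ready={A,B,D,E,F} → run E
t=2: ready={A,B,D,E,F} → run E
t=3: ready={A,B,C,D,E,F,H} → run C
t=4: ready={A,B,C,D,E,F,G,H} → run C
t=5: ready={A,B,C,D,E,F,G,H} → run C
t=6: ready={A,B,C,D,E,F,G,H} → run C
t=7: ready={A,B,C,D,E,F,G,H} → run C
t=8: ready={A,B,D,E,F,G,H} → run E
t=9: ready={A,B,D,F,G,H} → run A
t=10: ready={B,D,F,G,H} → run H
t=11: ready={B,D,F,G,H} → run H
t=12: ready={B,D,F,G,H} → run H
t=13: ready={B,D,F,G} → run B
t=14: ready={B,D,F,G} → run B
t=15: ready={B,D,F,G} → run B
t=16: ready={B,D,F,G} → run B
t=17: ready={B,D,F,G} → run B
t=18: ready={B,D,F,G} → run B
t=19: ready={B,D,F,G} → run B
t=20: ready={B,D,F,G} → run B
t=21: ready={D,F,G} → run D
t=22: ready={D,F,G} → run D
t=23: ready={D,F,G} → run D
t=24: ready={D,F,G} → run D
t=25: ready={D,F,G} → run D
t=26: ready={F,G} → run F
t=27: ready={F,G} → run F
t=28: ready={F,G} → run F
t=29: ready={F,G} → run F
t=30: ready={G} → run G
t=31: ready={G} → run G
t=32: ready={G} → run G
t=33: ready={G} → run G
t=34: (idle)
t=35: (idle)
t=36: (idle)
t=37: (idle)

running at tick 24 = D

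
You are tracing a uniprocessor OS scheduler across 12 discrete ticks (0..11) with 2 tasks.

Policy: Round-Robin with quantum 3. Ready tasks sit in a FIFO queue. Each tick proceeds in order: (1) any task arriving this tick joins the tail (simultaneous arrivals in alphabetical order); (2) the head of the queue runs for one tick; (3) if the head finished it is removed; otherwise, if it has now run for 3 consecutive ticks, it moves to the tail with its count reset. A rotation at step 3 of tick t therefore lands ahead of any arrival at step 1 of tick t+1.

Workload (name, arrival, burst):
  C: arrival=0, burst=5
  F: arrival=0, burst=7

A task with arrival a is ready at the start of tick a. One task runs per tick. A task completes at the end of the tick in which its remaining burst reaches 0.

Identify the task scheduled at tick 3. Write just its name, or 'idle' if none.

t=0: queue=[C,F] q_used=0 → run C
t=1: queue=[C,F] q_used=1 → run C
t=2: queue=[C,F] q_used=2 → run C
t=3: queue=[F,C] q_used=0 → run F
t=4: queue=[F,C] q_used=1 → run F
t=5: queue=[F,C] q_used=2 → run F
t=6: queue=[C,F] q_used=0 → run C
t=7: queue=[C,F] q_used=1 → run C
t=8: queue=[F] q_used=0 → run F
t=9: queue=[F] q_used=1 → run F
t=10: queue=[F] q_used=2 → run F
t=11: queue=[F] q_used=0 → run F

running at tick 3 = F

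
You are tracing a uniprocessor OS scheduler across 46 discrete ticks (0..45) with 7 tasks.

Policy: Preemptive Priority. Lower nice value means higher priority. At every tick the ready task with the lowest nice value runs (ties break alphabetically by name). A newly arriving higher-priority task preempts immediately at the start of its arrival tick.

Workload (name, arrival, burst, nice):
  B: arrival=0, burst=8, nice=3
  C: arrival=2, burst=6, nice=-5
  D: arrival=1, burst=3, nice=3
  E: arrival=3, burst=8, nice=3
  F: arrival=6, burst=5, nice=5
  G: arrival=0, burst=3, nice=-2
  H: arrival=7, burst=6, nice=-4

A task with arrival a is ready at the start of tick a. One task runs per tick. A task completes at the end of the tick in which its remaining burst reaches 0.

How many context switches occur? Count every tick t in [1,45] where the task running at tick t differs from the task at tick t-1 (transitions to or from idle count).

context switches = 8

t=0: ready={B,G} → run G
t=1: ready={B,D,G} → run G
t=2: ready={B,C,D,G} → run C
t=3: ready={B,C,D,E,G} → run C
t=4: ready={B,C,D,E,G} → run C
t=5: ready={B,C,D,E,G} → run C
t=6: ready={B,C,D,E,F,G} → run C
t=7: ready={B,C,D,E,F,G,H} → run C
t=8: ready={B,D,E,F,G,H} → run H
t=9: ready={B,D,E,F,G,H} → run H
t=10: ready={B,D,E,F,G,H} → run H
t=11: ready={B,D,E,F,G,H} → run H
t=12: ready={B,D,E,F,G,H} → run H
t=13: ready={B,D,E,F,G,H} → run H
t=14: ready={B,D,E,F,G} → run G
t=15: ready={B,D,E,F} → run B
t=16: ready={B,D,E,F} → run B
t=17: ready={B,D,E,F} → run B
t=18: ready={B,D,E,F} → run B
t=19: ready={B,D,E,F} → run B
t=20: ready={B,D,E,F} → run B
t=21: ready={B,D,E,F} → run B
t=22: ready={B,D,E,F} → run B
t=23: ready={D,E,F} → run D
t=24: ready={D,E,F} → run D
t=25: ready={D,E,F} → run D
t=26: ready={E,F} → run E
t=27: ready={E,F} → run E
t=28: ready={E,F} → run E
t=29: ready={E,F} → run E
t=30: ready={E,F} → run E
t=31: ready={E,F} → run E
t=32: ready={E,F} → run E
t=33: ready={E,F} → run E
t=34: ready={F} → run F
t=35: ready={F} → run F
t=36: ready={F} → run F
t=37: ready={F} → run F
t=38: ready={F} → run F
t=39: (idle)
t=40: (idle)
t=41: (idle)
t=42: (idle)
t=43: (idle)
t=44: (idle)
t=45: (idle)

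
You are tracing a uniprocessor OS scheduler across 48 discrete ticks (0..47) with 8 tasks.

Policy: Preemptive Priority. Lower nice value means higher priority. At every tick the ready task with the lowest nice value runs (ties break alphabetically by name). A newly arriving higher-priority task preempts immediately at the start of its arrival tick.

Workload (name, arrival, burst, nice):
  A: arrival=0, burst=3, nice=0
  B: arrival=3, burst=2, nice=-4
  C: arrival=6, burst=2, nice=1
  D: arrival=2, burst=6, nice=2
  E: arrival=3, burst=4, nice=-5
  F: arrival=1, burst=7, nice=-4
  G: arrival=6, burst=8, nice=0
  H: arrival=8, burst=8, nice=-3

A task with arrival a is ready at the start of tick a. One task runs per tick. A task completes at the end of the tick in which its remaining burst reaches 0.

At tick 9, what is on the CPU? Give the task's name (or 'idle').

t=0: ready={A} → run A
t=1: ready={A,F} → run F
t=2: ready={A,D,F} → run F
t=3: ready={A,B,D,E,F} → run E
t=4: ready={A,B,D,E,F} → run E
t=5: ready={A,B,D,E,F} → run E
t=6: ready={A,B,C,D,E,F,G} → run E
t=7: ready={A,B,C,D,F,G} → run B
t=8: ready={A,B,C,D,F,G,H} → run B
t=9: ready={A,C,D,F,G,H} → run F
t=10: ready={A,C,D,F,G,H} → run F
t=11: ready={A,C,D,F,G,H} → run F
t=12: ready={A,C,D,F,G,H} → run F
t=13: ready={A,C,D,F,G,H} → run F
t=14: ready={A,C,D,G,H} → run H
t=15: ready={A,C,D,G,H} → run H
t=16: ready={A,C,D,G,H} → run H
t=17: ready={A,C,D,G,H} → run H
t=18: ready={A,C,D,G,H} → run H
t=19: ready={A,C,D,G,H} → run H
t=20: ready={A,C,D,G,H} → run H
t=21: ready={A,C,D,G,H} → run H
t=22: ready={A,C,D,G} → run A
t=23: ready={A,C,D,G} → run A
t=24: ready={C,D,G} → run G
t=25: ready={C,D,G} → run G
t=26: ready={C,D,G} → run G
t=27: ready={C,D,G} → run G
t=28: ready={C,D,G} → run G
t=29: ready={C,D,G} → run G
t=30: ready={C,D,G} → run G
t=31: ready={C,D,G} → run G
t=32: ready={C,D} → run C
t=33: ready={C,D} → run C
t=34: ready={D} → run D
t=35: ready={D} → run D
t=36: ready={D} → run D
t=37: ready={D} → run D
t=38: ready={D} → run D
t=39: ready={D} → run D
t=40: (idle)
t=41: (idle)
t=42: (idle)
t=43: (idle)
t=44: (idle)
t=45: (idle)
t=46: (idle)
t=47: (idle)

running at tick 9 = F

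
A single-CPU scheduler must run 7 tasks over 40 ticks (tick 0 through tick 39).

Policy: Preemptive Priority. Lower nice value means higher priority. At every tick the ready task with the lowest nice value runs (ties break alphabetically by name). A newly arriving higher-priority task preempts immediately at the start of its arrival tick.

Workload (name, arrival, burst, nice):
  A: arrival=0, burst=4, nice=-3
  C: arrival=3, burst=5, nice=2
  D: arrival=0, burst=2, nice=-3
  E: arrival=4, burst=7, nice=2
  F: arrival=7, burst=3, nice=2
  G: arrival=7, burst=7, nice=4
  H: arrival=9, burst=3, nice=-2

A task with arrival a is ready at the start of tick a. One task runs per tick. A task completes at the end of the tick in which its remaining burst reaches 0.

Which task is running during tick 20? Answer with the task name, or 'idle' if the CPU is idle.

t=0: ready={A,D} → run A
t=1: ready={A,D} → run A
t=2: ready={A,D} → run A
t=3: ready={A,C,D} → run A
t=4: ready={C,D,E} → run D
t=5: ready={C,D,E} → run D
t=6: ready={C,E} → run C
t=7: ready={C,E,F,G} → run C
t=8: ready={C,E,F,G} → run C
t=9: ready={C,E,F,G,H} → run H
t=10: ready={C,E,F,G,H} → run H
t=11: ready={C,E,F,G,H} → run H
t=12: ready={C,E,F,G} → run C
t=13: ready={C,E,F,G} → run C
t=14: ready={E,F,G} → run E
t=15: ready={E,F,G} → run E
t=16: ready={E,F,G} → run E
t=17: ready={E,F,G} → run E
t=18: ready={E,F,G} → run E
t=19: ready={E,F,G} → run E
t=20: ready={E,F,G} → run E
t=21: ready={F,G} → run F
t=22: ready={F,G} → run F
t=23: ready={F,G} → run F
t=24: ready={G} → run G
t=25: ready={G} → run G
t=26: ready={G} → run G
t=27: ready={G} → run G
t=28: ready={G} → run G
t=29: ready={G} → run G
t=30: ready={G} → run G
t=31: (idle)
t=32: (idle)
t=33: (idle)
t=34: (idle)
t=35: (idle)
t=36: (idle)
t=37: (idle)
t=38: (idle)
t=39: (idle)

running at tick 20 = E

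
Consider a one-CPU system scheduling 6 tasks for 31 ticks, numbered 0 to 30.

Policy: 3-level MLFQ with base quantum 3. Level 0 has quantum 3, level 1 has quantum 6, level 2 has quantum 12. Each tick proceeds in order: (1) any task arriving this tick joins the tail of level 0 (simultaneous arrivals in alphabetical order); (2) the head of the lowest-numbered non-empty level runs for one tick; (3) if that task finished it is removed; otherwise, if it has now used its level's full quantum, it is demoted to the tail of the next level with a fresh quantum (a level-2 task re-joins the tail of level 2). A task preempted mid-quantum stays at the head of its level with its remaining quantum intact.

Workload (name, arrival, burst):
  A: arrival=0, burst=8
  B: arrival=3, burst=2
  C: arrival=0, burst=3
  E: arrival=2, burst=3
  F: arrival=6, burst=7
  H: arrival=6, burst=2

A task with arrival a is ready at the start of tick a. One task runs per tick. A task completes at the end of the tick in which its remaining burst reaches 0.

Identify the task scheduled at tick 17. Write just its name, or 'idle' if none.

running at tick 17 = A

t=0: L0/L1/L2 = AC/-/- → run A
t=1: L0/L1/L2 = AC/-/- → run A
t=2: L0/L1/L2 = ACE/-/- → run A
t=3: L0/L1/L2 = CEB/A/- → run C
t=4: L0/L1/L2 = CEB/A/- → run C
t=5: L0/L1/L2 = CEB/A/- → run C
t=6: L0/L1/L2 = EBFH/A/- → run E
t=7: L0/L1/L2 = EBFH/A/- → run E
t=8: L0/L1/L2 = EBFH/A/- → run E
t=9: L0/L1/L2 = BFH/A/- → run B
t=10: L0/L1/L2 = BFH/A/- → run B
t=11: L0/L1/L2 = FH/A/- → run F
t=12: L0/L1/L2 = FH/A/- → run F
t=13: L0/L1/L2 = FH/A/- → run F
t=14: L0/L1/L2 = H/AF/- → run H
t=15: L0/L1/L2 = H/AF/- → run H
t=16: L0/L1/L2 = -/AF/- → run A
t=17: L0/L1/L2 = -/AF/- → run A
t=18: L0/L1/L2 = -/AF/- → run A
t=19: L0/L1/L2 = -/AF/- → run A
t=20: L0/L1/L2 = -/AF/- → run A
t=21: L0/L1/L2 = -/F/- → run F
t=22: L0/L1/L2 = -/F/- → run F
t=23: L0/L1/L2 = -/F/- → run F
t=24: L0/L1/L2 = -/F/- → run F
t=25: (idle)
t=26: (idle)
t=27: (idle)
t=28: (idle)
t=29: (idle)
t=30: (idle)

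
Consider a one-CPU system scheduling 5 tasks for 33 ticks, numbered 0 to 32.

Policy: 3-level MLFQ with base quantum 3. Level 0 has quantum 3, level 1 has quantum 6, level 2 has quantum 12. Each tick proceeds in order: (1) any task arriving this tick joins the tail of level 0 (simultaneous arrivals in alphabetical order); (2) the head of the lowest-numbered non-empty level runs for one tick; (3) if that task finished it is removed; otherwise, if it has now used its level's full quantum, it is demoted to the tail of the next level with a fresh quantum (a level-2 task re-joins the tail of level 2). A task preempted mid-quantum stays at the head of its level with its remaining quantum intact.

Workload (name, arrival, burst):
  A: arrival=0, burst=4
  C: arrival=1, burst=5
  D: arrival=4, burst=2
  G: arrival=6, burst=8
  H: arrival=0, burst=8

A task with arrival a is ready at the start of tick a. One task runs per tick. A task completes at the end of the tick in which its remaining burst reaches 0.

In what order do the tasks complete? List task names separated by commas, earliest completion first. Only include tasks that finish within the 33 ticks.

t=0: L0/L1/L2 = AH/-/- → run A
t=1: L0/L1/L2 = AHC/-/- → run A
t=2: L0/L1/L2 = AHC/-/- → run A
t=3: L0/L1/L2 = HC/A/- → run H
t=4: L0/L1/L2 = HCD/A/- → run H
t=5: L0/L1/L2 = HCD/A/- → run H
t=6: L0/L1/L2 = CDG/AH/- → run C
t=7: L0/L1/L2 = CDG/AH/- → run C
t=8: L0/L1/L2 = CDG/AH/- → run C
t=9: L0/L1/L2 = DG/AHC/- → run D
t=10: L0/L1/L2 = DG/AHC/- → run D
t=11: L0/L1/L2 = G/AHC/- → run G
t=12: L0/L1/L2 = G/AHC/- → run G
t=13: L0/L1/L2 = G/AHC/- → run G
t=14: L0/L1/L2 = -/AHCG/- → run A
t=15: L0/L1/L2 = -/HCG/- → run H
t=16: L0/L1/L2 = -/HCG/- → run H
t=17: L0/L1/L2 = -/HCG/- → run H
t=18: L0/L1/L2 = -/HCG/- → run H
t=19: L0/L1/L2 = -/HCG/- → run H
t=20: L0/L1/L2 = -/CG/- → run C
t=21: L0/L1/L2 = -/CG/- → run C
t=22: L0/L1/L2 = -/G/- → run G
t=23: L0/L1/L2 = -/G/- → run G
t=24: L0/L1/L2 = -/G/- → run G
t=25: L0/L1/L2 = -/G/- → run G
t=26: L0/L1/L2 = -/G/- → run G
t=27: (idle)
t=28: (idle)
t=29: (idle)
t=30: (idle)
t=31: (idle)
t=32: (idle)

completion order = D, A, H, C, G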